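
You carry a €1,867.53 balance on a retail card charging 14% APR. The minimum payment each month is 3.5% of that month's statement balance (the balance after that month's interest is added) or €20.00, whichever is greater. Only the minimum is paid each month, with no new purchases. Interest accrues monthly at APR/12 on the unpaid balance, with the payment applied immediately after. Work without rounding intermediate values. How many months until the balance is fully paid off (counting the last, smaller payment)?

85 months

Monthly rate r = 14%/12 = 1.16667% = 0.0116667.
While 3.5% of the post-interest balance exceeds €20.00, each month B ← (B·(1+r))·(1 − 0.035), i.e. B shrinks by the factor (1+r)·0.965 = 0.97626.
This holds for months 1–50. Entering month 51 the balance is €561.70; 3.5% of the post-interest balance is now below €20.00, so the flat €20.00 minimum applies from here.
From month 51 a fixed €20.00 at rate r clears €561.70 in 35 more payments. Total: 50 + 35 = 85 months.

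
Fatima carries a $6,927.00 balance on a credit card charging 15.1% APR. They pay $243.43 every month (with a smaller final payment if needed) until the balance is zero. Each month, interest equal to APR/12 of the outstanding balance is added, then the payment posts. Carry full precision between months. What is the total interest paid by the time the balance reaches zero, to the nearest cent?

$1,702.55

Monthly rate r = 15.1%/12 = 1.25833% = 0.0125833.
Payoff takes n = ⌈−ln(1 − rB₀/P)/ln(1+r)⌉ = ⌈35.448⌉ = 36 payments; the last is $109.50.
Total paid = 35·$243.43 + $109.50 = $8,629.55.
Total interest = total paid − principal = $8,629.55 − $6,927.00 = $1,702.55.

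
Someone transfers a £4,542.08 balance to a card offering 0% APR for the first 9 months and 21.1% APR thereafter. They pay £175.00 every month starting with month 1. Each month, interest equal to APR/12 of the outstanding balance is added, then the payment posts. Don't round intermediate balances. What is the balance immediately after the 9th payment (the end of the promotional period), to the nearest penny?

£2,967.08

Promo months 1–9 at r₀ = 0%/12 = 0; months 10+ at r₁ = 21.1%/12 = 0.0175833.
After month 9 (no interest yet): B = £4,542.08 − 9·£175.00 = £2,967.08.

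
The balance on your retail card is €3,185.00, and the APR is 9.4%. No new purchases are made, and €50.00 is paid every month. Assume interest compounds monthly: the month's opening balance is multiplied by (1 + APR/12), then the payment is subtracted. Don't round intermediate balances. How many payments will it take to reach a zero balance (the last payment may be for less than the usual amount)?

Monthly rate r = 9.4%/12 = 0.783333% = 0.00783333.
Recurrence: B ← B·(1+r) − €50.00.
Month 1: interest €24.95; balance after payment €3,159.95.
Month 2: interest €24.75; balance after payment €3,134.70.
Closed form: n = −ln(1 − rB₀/P)/ln(1+r) = −ln(0.50102)/ln(1.00783) ≈ 88.573, so the balance reaches zero during payment 89.

89 payments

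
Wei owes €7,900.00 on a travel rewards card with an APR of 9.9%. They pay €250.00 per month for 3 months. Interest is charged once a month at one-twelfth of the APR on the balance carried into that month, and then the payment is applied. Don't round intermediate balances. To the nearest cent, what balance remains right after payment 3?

Monthly rate r = 9.9%/12 = 0.825% = 0.00825.
Each month: B ← B·(1+r) − €250.00.
Month 1: interest €65.17; balance after payment €7,715.18.
Month 2: interest €63.65; balance after payment €7,528.83.
Month 3: interest €62.11; balance after payment €7,340.94.

€7,340.94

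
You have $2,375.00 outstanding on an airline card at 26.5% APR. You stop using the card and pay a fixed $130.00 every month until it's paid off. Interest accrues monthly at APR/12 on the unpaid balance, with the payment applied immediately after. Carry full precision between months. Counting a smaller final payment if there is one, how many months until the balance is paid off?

Monthly rate r = 26.5%/12 = 2.20833% = 0.0220833.
Recurrence: B ← B·(1+r) − $130.00.
Month 1: interest $52.45; balance after payment $2,297.45.
Month 2: interest $50.74; balance after payment $2,218.18.
Closed form: n = −ln(1 − rB₀/P)/ln(1+r) = −ln(0.59655)/ln(1.02208) ≈ 23.650, so the balance reaches zero during payment 24.

24 payments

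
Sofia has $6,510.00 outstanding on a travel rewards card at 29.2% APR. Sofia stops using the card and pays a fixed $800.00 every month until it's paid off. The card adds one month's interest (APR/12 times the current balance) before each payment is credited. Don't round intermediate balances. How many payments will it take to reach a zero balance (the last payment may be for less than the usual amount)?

10 months

Monthly rate r = 29.2%/12 = 2.43333% = 0.0243333.
Recurrence: B ← B·(1+r) − $800.00.
Month 1: interest $158.41; balance after payment $5,868.41.
Month 2: interest $142.80; balance after payment $5,211.21.
Closed form: n = −ln(1 − rB₀/P)/ln(1+r) = −ln(0.80199)/ln(1.02433) ≈ 9.178, so the balance reaches zero during payment 10.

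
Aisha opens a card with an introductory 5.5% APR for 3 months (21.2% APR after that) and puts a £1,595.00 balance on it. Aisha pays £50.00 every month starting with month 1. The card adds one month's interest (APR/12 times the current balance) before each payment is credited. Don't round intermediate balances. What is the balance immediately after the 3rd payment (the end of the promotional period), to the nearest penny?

£1,466.34

Promo months 1–3 at r₀ = 5.5%/12 = 0.00458333; months 4+ at r₁ = 21.2%/12 = 0.0176667.
After month 3: iterate B ← B·(1+r₀) − £50.00 for 3 months → £1,466.34.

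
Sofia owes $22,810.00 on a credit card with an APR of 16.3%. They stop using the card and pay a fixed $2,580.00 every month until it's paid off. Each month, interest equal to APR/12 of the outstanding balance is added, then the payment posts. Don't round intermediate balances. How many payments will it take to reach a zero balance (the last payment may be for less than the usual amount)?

10 months

Monthly rate r = 16.3%/12 = 1.35833% = 0.0135833.
Recurrence: B ← B·(1+r) − $2,580.00.
Month 1: interest $309.84; balance after payment $20,539.84.
Month 2: interest $279.00; balance after payment $18,238.84.
Closed form: n = −ln(1 − rB₀/P)/ln(1+r) = −ln(0.87991)/ln(1.01358) ≈ 9.483, so the balance reaches zero during payment 10.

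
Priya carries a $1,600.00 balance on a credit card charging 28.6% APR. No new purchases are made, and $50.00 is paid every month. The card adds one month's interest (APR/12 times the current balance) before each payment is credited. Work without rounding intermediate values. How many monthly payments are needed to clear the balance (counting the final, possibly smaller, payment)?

Monthly rate r = 28.6%/12 = 2.38333% = 0.0238333.
Recurrence: B ← B·(1+r) − $50.00.
Month 1: interest $38.13; balance after payment $1,588.13.
Month 2: interest $37.85; balance after payment $1,575.98.
Closed form: n = −ln(1 − rB₀/P)/ln(1+r) = −ln(0.23733)/ln(1.02383) ≈ 61.064, so the balance reaches zero during payment 62.

62 months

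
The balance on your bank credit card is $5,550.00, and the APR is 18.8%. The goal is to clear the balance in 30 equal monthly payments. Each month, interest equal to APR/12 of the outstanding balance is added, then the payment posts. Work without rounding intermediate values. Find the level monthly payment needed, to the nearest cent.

Monthly rate r = 18.8%/12 = 1.56667% = 0.0156667.
Level-payment amortization: P = B₀·r / (1 − (1+r)^(−n)) = 5550.00·0.0156667 / (1 − 1.01567^(−30)).
Denominator 1 − (1+r)^(−30) = 0.372716282.
P = 86.95 / 0.372716282 ≈ 233.29.

$233.29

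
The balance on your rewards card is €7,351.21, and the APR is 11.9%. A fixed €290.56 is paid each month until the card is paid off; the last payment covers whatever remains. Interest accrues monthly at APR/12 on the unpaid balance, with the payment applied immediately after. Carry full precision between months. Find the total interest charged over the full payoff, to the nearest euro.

€1,155

Monthly rate r = 11.9%/12 = 0.991667% = 0.00991667.
Payoff takes n = ⌈−ln(1 − rB₀/P)/ln(1+r)⌉ = ⌈29.274⌉ = 30 payments; the last is €79.99.
Total paid = 29·€290.56 + €79.99 = €8,506.23.
Total interest = total paid − principal = €8,506.23 − €7,351.21 = €1,155.02.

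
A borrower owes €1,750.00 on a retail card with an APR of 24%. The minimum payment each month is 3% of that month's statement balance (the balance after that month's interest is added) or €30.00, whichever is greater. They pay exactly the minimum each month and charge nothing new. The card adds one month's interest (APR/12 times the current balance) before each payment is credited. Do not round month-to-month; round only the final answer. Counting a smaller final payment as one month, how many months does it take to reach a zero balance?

108 months

Monthly rate r = 24%/12 = 2% = 0.02.
While 3% of the post-interest balance exceeds €30.00, each month B ← (B·(1+r))·(1 − 0.03), i.e. B shrinks by the factor (1+r)·0.97 = 0.9894.
This holds for months 1–55. Entering month 56 the balance is €973.85; 3% of the post-interest balance is now below €30.00, so the flat €30.00 minimum applies from here.
From month 56 a fixed €30.00 at rate r clears €973.85 in 53 more payments. Total: 55 + 53 = 108 months.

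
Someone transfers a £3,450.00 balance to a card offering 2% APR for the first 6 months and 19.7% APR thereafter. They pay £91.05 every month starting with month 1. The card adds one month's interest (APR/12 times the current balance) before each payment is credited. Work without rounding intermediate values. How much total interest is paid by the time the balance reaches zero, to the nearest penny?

£1,310.90

Promo months 1–6 at r₀ = 2%/12 = 0.00166667; months 7+ at r₁ = 19.7%/12 = 0.0164167.
After month 6: iterate B ← B·(1+r₀) − £91.05 for 6 months → £2,936.06.
Then at r₁ with £91.05/mo: n₂ = −ln(1 − r₁·B/P)/ln(1+r₁) ≈ 46.29 → 47 more payments.
Total paid = 52·£91.05 + £26.30 = £4,760.90; interest = £4,760.90 − £3,450.00 = £1,310.90.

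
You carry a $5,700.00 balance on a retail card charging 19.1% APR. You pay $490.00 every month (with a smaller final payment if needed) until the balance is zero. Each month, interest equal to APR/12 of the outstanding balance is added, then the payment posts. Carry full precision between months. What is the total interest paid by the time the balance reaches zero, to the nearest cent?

$653.61

Monthly rate r = 19.1%/12 = 1.59167% = 0.0159167.
Payoff takes n = ⌈−ln(1 − rB₀/P)/ln(1+r)⌉ = ⌈12.966⌉ = 13 payments; the last is $473.61.
Total paid = 12·$490.00 + $473.61 = $6,353.61.
Total interest = total paid − principal = $6,353.61 − $5,700.00 = $653.61.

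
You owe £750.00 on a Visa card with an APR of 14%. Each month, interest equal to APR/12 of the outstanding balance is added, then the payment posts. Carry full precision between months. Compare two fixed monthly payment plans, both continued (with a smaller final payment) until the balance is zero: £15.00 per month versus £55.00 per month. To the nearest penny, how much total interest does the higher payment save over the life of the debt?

£310.55

Monthly rate r = 14%/12 = 1.16667% = 0.0116667.
At £15.00/mo: n = ⌈−ln(1 − rB₀/P)/ln(1+r)⌉ = 76 payments (last £7.18); total interest = total paid − £750.00 = £382.18.
At £55.00/mo: 15 payments (last £51.63); total interest £71.63.
Interest saved = £382.18 − £71.63 = £310.55.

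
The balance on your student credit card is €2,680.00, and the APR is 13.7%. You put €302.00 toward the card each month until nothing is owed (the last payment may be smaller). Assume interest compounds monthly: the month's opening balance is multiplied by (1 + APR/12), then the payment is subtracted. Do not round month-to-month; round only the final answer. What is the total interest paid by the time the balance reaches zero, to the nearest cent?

€162.20

Monthly rate r = 13.7%/12 = 1.14167% = 0.0114167.
Payoff takes n = ⌈−ln(1 − rB₀/P)/ln(1+r)⌉ = ⌈9.410⌉ = 10 payments; the last is €124.20.
Total paid = 9·€302.00 + €124.20 = €2,842.20.
Total interest = total paid − principal = €2,842.20 − €2,680.00 = €162.20.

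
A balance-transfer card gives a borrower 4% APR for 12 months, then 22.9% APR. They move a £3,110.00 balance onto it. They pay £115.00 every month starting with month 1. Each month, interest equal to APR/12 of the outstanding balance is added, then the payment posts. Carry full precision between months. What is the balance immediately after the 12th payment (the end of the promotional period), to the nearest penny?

£1,831.12

Promo months 1–12 at r₀ = 4%/12 = 0.00333333; months 13+ at r₁ = 22.9%/12 = 0.0190833.
After month 12: iterate B ← B·(1+r₀) − £115.00 for 12 months → £1,831.12.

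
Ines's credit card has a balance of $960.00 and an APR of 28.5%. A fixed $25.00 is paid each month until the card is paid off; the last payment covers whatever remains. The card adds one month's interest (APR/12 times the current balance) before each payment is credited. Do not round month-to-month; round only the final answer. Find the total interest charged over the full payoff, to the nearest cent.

$1,628.67

Monthly rate r = 28.5%/12 = 2.375% = 0.02375.
Payoff takes n = ⌈−ln(1 − rB₀/P)/ln(1+r)⌉ = ⌈103.544⌉ = 104 payments; the last is $13.67.
Total paid = 103·$25.00 + $13.67 = $2,588.67.
Total interest = total paid − principal = $2,588.67 − $960.00 = $1,628.67.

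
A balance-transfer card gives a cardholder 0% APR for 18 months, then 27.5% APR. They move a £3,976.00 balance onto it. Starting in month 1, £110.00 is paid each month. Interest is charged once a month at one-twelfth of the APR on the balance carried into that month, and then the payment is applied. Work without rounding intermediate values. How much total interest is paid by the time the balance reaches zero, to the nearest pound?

£614

Promo months 1–18 at r₀ = 0%/12 = 0; months 19+ at r₁ = 27.5%/12 = 0.0229167.
After month 18 (no interest yet): B = £3,976.00 − 18·£110.00 = £1,996.00.
Then at r₁ with £110.00/mo: n₂ = −ln(1 − r₁·B/P)/ln(1+r₁) ≈ 23.73 → 24 more payments.
Total paid = 41·£110.00 + £80.03 = £4,590.03; interest = £4,590.03 − £3,976.00 = £614.03.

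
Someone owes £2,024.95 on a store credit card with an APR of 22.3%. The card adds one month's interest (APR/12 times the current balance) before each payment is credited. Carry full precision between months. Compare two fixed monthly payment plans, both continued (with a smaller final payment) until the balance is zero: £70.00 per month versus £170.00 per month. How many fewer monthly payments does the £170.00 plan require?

28 fewer payments

Monthly rate r = 22.3%/12 = 1.85833% = 0.0185833.
At £70.00/mo: n = ⌈−ln(1 − rB₀/P)/ln(1+r)⌉ = 42 payments (last £62.22); total interest = total paid − £2,024.95 = £907.27.
At £170.00/mo: 14 payments (last £100.40); total interest £285.45.
Payments saved = 42 − 14 = 28.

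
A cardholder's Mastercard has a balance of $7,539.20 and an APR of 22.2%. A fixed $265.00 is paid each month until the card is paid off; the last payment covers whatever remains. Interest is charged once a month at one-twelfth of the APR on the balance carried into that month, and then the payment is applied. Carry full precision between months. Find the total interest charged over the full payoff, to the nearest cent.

$3,263.46

Monthly rate r = 22.2%/12 = 1.85% = 0.0185.
Payoff takes n = ⌈−ln(1 − rB₀/P)/ln(1+r)⌉ = ⌈40.763⌉ = 41 payments; the last is $202.66.
Total paid = 40·$265.00 + $202.66 = $10,802.66.
Total interest = total paid − principal = $10,802.66 − $7,539.20 = $3,263.46.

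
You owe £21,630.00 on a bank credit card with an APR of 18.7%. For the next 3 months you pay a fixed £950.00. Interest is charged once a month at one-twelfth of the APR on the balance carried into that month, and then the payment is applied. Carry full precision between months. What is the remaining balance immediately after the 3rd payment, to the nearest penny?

£19,762.40

Monthly rate r = 18.7%/12 = 1.55833% = 0.0155833.
Each month: B ← B·(1+r) − £950.00.
Month 1: interest £337.07; balance after payment £21,017.07.
Month 2: interest £327.52; balance after payment £20,394.58.
Month 3: interest £317.82; balance after payment £19,762.40.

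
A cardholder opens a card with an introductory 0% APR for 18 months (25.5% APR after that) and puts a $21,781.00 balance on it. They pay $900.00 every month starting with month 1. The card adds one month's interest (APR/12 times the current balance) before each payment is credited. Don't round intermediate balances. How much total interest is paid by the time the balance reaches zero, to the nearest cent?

Promo months 1–18 at r₀ = 0%/12 = 0; months 19+ at r₁ = 25.5%/12 = 0.02125.
After month 18 (no interest yet): B = $21,781.00 − 18·$900.00 = $5,581.00.
Then at r₁ with $900.00/mo: n₂ = −ln(1 − r₁·B/P)/ln(1+r₁) ≈ 6.72 → 7 more payments.
Total paid = 24·$900.00 + $649.86 = $22,249.86; interest = $22,249.86 − $21,781.00 = $468.86.

$468.86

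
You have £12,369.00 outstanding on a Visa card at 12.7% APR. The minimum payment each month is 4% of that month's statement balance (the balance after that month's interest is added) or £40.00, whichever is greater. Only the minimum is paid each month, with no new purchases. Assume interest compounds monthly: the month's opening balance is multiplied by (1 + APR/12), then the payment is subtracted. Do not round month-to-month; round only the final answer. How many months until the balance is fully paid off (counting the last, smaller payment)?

Monthly rate r = 12.7%/12 = 1.05833% = 0.0105833.
While 4% of the post-interest balance exceeds £40.00, each month B ← (B·(1+r))·(1 − 0.04), i.e. B shrinks by the factor (1+r)·0.96 = 0.97016.
This holds for months 1–84. Entering month 85 the balance is £970.91; 4% of the post-interest balance is now below £40.00, so the flat £40.00 minimum applies from here.
From month 85 a fixed £40.00 at rate r clears £970.91 in 29 more payments. Total: 84 + 29 = 113 months.

113 months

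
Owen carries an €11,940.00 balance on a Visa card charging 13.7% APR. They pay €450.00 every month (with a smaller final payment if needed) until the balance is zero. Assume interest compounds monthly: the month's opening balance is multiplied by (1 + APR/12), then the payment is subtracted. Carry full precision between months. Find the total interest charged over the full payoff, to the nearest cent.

Monthly rate r = 13.7%/12 = 1.14167% = 0.0114167.
Payoff takes n = ⌈−ln(1 − rB₀/P)/ln(1+r)⌉ = ⌈31.788⌉ = 32 payments; the last is €355.08.
Total paid = 31·€450.00 + €355.08 = €14,305.08.
Total interest = total paid − principal = €14,305.08 − €11,940.00 = €2,365.08.

€2,365.08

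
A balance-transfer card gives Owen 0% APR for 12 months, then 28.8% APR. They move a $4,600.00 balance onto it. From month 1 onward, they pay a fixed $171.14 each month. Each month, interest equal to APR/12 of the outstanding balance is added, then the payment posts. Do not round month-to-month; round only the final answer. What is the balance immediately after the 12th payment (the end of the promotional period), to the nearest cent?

Promo months 1–12 at r₀ = 0%/12 = 0; months 13+ at r₁ = 28.8%/12 = 0.024.
After month 12 (no interest yet): B = $4,600.00 − 12·$171.14 = $2,546.32.

$2,546.32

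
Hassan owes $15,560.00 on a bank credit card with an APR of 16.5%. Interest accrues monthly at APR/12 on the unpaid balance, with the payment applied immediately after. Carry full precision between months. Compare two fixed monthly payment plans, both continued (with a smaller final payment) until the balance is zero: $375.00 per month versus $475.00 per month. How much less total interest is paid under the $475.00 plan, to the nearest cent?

$2,388.28

Monthly rate r = 16.5%/12 = 1.375% = 0.01375.
At $375.00/mo: n = ⌈−ln(1 − rB₀/P)/ln(1+r)⌉ = 62 payments (last $334.58); total interest = total paid − $15,560.00 = $7,649.58.
At $475.00/mo: 44 payments (last $396.30); total interest $5,261.30.
Interest saved = $7,649.58 − $5,261.30 = $2,388.28.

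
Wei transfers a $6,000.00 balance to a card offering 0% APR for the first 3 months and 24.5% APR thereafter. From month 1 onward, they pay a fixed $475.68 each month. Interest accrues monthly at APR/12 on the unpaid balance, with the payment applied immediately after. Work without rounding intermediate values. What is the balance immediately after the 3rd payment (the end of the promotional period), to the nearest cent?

$4,572.96

Promo months 1–3 at r₀ = 0%/12 = 0; months 4+ at r₁ = 24.5%/12 = 0.0204167.
After month 3 (no interest yet): B = $6,000.00 − 3·$475.68 = $4,572.96.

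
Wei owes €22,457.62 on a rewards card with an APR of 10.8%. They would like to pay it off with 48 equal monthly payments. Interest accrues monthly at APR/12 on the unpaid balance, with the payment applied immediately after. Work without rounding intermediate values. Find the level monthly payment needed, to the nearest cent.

Monthly rate r = 10.8%/12 = 0.9% = 0.009.
Level-payment amortization: P = B₀·r / (1 − (1+r)^(−n)) = 22457.62·0.009 / (1 − 1.009^(−48)).
Denominator 1 − (1+r)^(−48) = 0.349534869.
P = 202.119 / 0.349534869 ≈ 578.25.

€578.25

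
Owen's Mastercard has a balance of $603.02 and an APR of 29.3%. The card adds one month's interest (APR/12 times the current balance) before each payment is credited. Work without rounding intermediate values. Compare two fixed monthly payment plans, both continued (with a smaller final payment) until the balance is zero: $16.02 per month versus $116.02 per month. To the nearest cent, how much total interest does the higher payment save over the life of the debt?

Monthly rate r = 29.3%/12 = 2.44167% = 0.0244167.
At $16.02/mo: n = ⌈−ln(1 − rB₀/P)/ln(1+r)⌉ = 105 payments (last $3.70); total interest = total paid − $603.02 = $1,066.76.
At $116.02/mo: 6 payments (last $72.93); total interest $50.01.
Interest saved = $1,066.76 − $50.01 = $1,016.75.

$1,016.75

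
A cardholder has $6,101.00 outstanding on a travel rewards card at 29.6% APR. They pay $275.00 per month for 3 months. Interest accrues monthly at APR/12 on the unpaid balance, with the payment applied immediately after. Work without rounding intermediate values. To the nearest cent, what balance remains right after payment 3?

$5,718.18

Monthly rate r = 29.6%/12 = 2.46667% = 0.0246667.
Each month: B ← B·(1+r) − $275.00.
Month 1: interest $150.49; balance after payment $5,976.49.
Month 2: interest $147.42; balance after payment $5,848.91.
Month 3: interest $144.27; balance after payment $5,718.18.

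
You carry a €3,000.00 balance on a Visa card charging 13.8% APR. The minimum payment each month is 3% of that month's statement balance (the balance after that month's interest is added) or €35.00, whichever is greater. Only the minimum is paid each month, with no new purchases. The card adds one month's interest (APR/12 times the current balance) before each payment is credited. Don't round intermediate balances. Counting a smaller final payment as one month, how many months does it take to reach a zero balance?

Monthly rate r = 13.8%/12 = 1.15% = 0.0115.
While 3% of the post-interest balance exceeds €35.00, each month B ← (B·(1+r))·(1 − 0.03), i.e. B shrinks by the factor (1+r)·0.97 = 0.98115.
This holds for months 1–51. Entering month 52 the balance is €1,136.95; 3% of the post-interest balance is now below €35.00, so the flat €35.00 minimum applies from here.
From month 52 a fixed €35.00 at rate r clears €1,136.95 in 41 more payments. Total: 51 + 41 = 92 months.

92 months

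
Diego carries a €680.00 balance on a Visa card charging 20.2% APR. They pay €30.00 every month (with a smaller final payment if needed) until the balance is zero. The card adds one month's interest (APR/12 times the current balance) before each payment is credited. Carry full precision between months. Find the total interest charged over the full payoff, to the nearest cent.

€183.65

Monthly rate r = 20.2%/12 = 1.68333% = 0.0168333.
Payoff takes n = ⌈−ln(1 − rB₀/P)/ln(1+r)⌉ = ⌈28.787⌉ = 29 payments; the last is €23.65.
Total paid = 28·€30.00 + €23.65 = €863.65.
Total interest = total paid − principal = €863.65 − €680.00 = €183.65.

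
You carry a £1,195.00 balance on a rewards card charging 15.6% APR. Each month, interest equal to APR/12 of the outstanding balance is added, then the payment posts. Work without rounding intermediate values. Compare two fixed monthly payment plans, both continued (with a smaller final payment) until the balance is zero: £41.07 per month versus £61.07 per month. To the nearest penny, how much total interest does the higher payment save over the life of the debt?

Monthly rate r = 15.6%/12 = 1.3% = 0.013.
At £41.07/mo: n = ⌈−ln(1 − rB₀/P)/ln(1+r)⌉ = 37 payments (last £32.62); total interest = total paid − £1,195.00 = £316.14.
At £61.07/mo: 23 payments (last £44.44); total interest £192.98.
Interest saved = £316.14 − £192.98 = £123.16.

£123.16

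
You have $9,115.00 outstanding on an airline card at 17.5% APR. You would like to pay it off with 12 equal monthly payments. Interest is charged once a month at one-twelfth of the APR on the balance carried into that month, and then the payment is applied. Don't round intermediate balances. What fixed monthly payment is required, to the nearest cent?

Monthly rate r = 17.5%/12 = 1.45833% = 0.0145833.
Level-payment amortization: P = B₀·r / (1 − (1+r)^(−n)) = 9115.00·0.0145833 / (1 − 1.01458^(−12)).
Denominator 1 − (1+r)^(−12) = 0.159481428.
P = 132.927 / 0.159481428 ≈ 833.50.

$833.50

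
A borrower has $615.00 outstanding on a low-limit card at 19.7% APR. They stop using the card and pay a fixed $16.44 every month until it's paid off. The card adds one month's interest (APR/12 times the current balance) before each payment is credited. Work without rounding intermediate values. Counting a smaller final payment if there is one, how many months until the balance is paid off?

Monthly rate r = 19.7%/12 = 1.64167% = 0.0164167.
Recurrence: B ← B·(1+r) − $16.44.
Month 1: interest $10.10; balance after payment $608.66.
Month 2: interest $9.99; balance after payment $602.21.
Closed form: n = −ln(1 − rB₀/P)/ln(1+r) = −ln(0.38587)/ln(1.01642) ≈ 58.480, so the balance reaches zero during payment 59.

59 months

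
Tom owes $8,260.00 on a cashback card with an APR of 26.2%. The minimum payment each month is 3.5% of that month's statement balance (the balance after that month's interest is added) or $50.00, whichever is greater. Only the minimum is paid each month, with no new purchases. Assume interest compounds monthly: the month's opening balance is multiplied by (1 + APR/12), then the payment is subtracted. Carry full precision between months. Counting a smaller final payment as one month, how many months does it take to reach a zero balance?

171 months

Monthly rate r = 26.2%/12 = 2.18333% = 0.0218333.
While 3.5% of the post-interest balance exceeds $50.00, each month B ← (B·(1+r))·(1 − 0.035), i.e. B shrinks by the factor (1+r)·0.965 = 0.98607.
This holds for months 1–127. Entering month 128 the balance is $1,390.65; 3.5% of the post-interest balance is now below $50.00, so the flat $50.00 minimum applies from here.
From month 128 a fixed $50.00 at rate r clears $1,390.65 in 44 more payments. Total: 127 + 44 = 171 months.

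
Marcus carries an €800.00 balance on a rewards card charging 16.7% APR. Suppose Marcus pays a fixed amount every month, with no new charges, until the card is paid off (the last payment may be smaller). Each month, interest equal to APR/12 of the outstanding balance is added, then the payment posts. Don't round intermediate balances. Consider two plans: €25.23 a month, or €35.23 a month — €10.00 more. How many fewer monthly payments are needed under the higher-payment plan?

15 fewer payments

Monthly rate r = 16.7%/12 = 1.39167% = 0.0139167.
At €25.23/mo: n = ⌈−ln(1 − rB₀/P)/ln(1+r)⌉ = 43 payments (last €2.98); total interest = total paid − €800.00 = €262.64.
At €35.23/mo: 28 payments (last €17.05); total interest €168.26.
Payments saved = 43 − 28 = 15.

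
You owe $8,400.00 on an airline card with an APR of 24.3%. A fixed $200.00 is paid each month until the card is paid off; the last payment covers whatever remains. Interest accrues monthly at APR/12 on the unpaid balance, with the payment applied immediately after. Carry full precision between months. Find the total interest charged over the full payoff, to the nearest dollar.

Monthly rate r = 24.3%/12 = 2.025% = 0.02025.
Payoff takes n = ⌈−ln(1 − rB₀/P)/ln(1+r)⌉ = ⌈94.797⌉ = 95 payments; the last is $159.70.
Total paid = 94·$200.00 + $159.70 = $18,959.70.
Total interest = total paid − principal = $18,959.70 − $8,400.00 = $10,559.70.

$10,560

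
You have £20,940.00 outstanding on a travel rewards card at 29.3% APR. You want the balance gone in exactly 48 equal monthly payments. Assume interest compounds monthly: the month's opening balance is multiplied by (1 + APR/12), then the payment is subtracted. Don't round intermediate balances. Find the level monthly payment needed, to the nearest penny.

£745.46

Monthly rate r = 29.3%/12 = 2.44167% = 0.0244167.
Level-payment amortization: P = B₀·r / (1 − (1+r)^(−n)) = 20940.00·0.0244167 / (1 − 1.02442^(−48)).
Denominator 1 − (1+r)^(−48) = 0.685861264.
P = 511.285 / 0.685861264 ≈ 745.46.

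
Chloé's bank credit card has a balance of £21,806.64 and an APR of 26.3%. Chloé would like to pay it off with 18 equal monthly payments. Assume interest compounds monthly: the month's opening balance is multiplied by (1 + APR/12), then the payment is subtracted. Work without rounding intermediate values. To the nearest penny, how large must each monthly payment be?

Monthly rate r = 26.3%/12 = 2.19167% = 0.0219167.
Level-payment amortization: P = B₀·r / (1 − (1+r)^(−n)) = 21806.64·0.0219167 / (1 − 1.02192^(−18)).
Denominator 1 − (1+r)^(−18) = 0.323104978.
P = 477.929 / 0.323104978 ≈ 1479.18.

£1,479.18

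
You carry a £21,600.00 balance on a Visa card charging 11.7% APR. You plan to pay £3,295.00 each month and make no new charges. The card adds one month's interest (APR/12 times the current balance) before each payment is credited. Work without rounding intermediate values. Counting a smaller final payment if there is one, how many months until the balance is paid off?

7 payments

Monthly rate r = 11.7%/12 = 0.975% = 0.00975.
Recurrence: B ← B·(1+r) − £3,295.00.
Month 1: interest £210.60; balance after payment £18,515.60.
Month 2: interest £180.53; balance after payment £15,401.13.
Closed form: n = −ln(1 − rB₀/P)/ln(1+r) = −ln(0.93608)/ln(1.00975) ≈ 6.807, so the balance reaches zero during payment 7.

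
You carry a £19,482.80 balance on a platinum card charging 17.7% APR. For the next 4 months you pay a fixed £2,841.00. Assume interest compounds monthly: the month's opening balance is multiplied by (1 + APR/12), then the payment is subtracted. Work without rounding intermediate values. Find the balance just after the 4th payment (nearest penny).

£9,040.06

Monthly rate r = 17.7%/12 = 1.475% = 0.01475.
Each month: B ← B·(1+r) − £2,841.00.
Month 1: interest £287.37; balance after payment £16,929.17.
Month 2: interest £249.71; balance after payment £14,337.88.
Month 3: interest £211.48; balance after payment £11,708.36.
Month 4: interest £172.70; balance after payment £9,040.06.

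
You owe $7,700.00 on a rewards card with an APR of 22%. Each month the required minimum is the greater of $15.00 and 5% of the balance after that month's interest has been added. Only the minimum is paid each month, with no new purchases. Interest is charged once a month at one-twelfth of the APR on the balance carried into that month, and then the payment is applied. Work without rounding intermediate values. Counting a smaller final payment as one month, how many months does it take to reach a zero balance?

Monthly rate r = 22%/12 = 1.83333% = 0.0183333.
While 5% of the post-interest balance exceeds $15.00, each month B ← (B·(1+r))·(1 − 0.05), i.e. B shrinks by the factor (1+r)·0.95 = 0.96742.
This holds for months 1–99. Entering month 100 the balance is $289.89; 5% of the post-interest balance is now below $15.00, so the flat $15.00 minimum applies from here.
From month 100 a fixed $15.00 at rate r clears $289.89 in 25 more payments. Total: 99 + 25 = 124 months.

124 months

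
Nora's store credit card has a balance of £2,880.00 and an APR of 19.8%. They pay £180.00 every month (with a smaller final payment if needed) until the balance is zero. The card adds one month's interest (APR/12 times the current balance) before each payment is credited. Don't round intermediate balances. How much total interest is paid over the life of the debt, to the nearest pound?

£492

Monthly rate r = 19.8%/12 = 1.65% = 0.0165.
Payoff takes n = ⌈−ln(1 − rB₀/P)/ln(1+r)⌉ = ⌈18.730⌉ = 19 payments; the last is £131.71.
Total paid = 18·£180.00 + £131.71 = £3,371.71.
Total interest = total paid − principal = £3,371.71 − £2,880.00 = £491.71.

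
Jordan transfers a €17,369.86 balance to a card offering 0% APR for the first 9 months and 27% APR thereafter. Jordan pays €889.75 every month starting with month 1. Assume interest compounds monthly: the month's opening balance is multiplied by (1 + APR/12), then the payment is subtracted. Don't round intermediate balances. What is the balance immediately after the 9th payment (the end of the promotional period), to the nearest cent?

€9,362.11

Promo months 1–9 at r₀ = 0%/12 = 0; months 10+ at r₁ = 27%/12 = 0.0225.
After month 9 (no interest yet): B = €17,369.86 − 9·€889.75 = €9,362.11.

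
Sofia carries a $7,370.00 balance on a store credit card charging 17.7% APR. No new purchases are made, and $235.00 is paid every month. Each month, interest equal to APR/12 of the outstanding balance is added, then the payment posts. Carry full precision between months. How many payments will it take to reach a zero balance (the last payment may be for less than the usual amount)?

Monthly rate r = 17.7%/12 = 1.475% = 0.01475.
Recurrence: B ← B·(1+r) − $235.00.
Month 1: interest $108.71; balance after payment $7,243.71.
Month 2: interest $106.84; balance after payment $7,115.55.
Closed form: n = −ln(1 − rB₀/P)/ln(1+r) = −ln(0.53741)/ln(1.01475) ≈ 42.410, so the balance reaches zero during payment 43.

43 payments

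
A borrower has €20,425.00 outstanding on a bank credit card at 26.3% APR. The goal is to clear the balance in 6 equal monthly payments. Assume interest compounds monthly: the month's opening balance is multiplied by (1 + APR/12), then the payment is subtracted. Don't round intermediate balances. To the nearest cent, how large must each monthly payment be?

Monthly rate r = 26.3%/12 = 2.19167% = 0.0219167.
Level-payment amortization: P = B₀·r / (1 − (1+r)^(−n)) = 20425.00·0.0219167 / (1 − 1.02192^(−6)).
Denominator 1 − (1+r)^(−6) = 0.121974545.
P = 447.648 / 0.121974545 ≈ 3670.01.

€3,670.01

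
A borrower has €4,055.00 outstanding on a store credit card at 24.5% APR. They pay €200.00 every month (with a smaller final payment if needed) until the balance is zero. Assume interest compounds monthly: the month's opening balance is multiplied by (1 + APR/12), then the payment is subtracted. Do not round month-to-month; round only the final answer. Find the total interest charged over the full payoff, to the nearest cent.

Monthly rate r = 24.5%/12 = 2.04167% = 0.0204167.
Payoff takes n = ⌈−ln(1 − rB₀/P)/ln(1+r)⌉ = ⌈26.438⌉ = 27 payments; the last is €88.17.
Total paid = 26·€200.00 + €88.17 = €5,288.17.
Total interest = total paid − principal = €5,288.17 − €4,055.00 = €1,233.17.

€1,233.17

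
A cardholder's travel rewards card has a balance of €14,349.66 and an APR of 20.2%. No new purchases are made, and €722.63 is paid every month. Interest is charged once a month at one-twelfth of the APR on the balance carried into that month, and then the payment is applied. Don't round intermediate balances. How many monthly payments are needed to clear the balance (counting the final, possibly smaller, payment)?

25 months

Monthly rate r = 20.2%/12 = 1.68333% = 0.0168333.
Recurrence: B ← B·(1+r) − €722.63.
Month 1: interest €241.55; balance after payment €13,868.58.
Month 2: interest €233.45; balance after payment €13,379.41.
Closed form: n = −ln(1 − rB₀/P)/ln(1+r) = −ln(0.66573)/ln(1.01683) ≈ 24.373, so the balance reaches zero during payment 25.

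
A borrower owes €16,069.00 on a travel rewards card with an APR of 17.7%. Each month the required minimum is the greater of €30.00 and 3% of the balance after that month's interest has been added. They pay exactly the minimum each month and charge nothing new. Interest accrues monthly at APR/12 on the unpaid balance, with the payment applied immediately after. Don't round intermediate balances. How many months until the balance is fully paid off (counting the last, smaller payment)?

222 months

Monthly rate r = 17.7%/12 = 1.475% = 0.01475.
While 3% of the post-interest balance exceeds €30.00, each month B ← (B·(1+r))·(1 − 0.03), i.e. B shrinks by the factor (1+r)·0.97 = 0.98431.
This holds for months 1–177. Entering month 178 the balance is €977.55; 3% of the post-interest balance is now below €30.00, so the flat €30.00 minimum applies from here.
From month 178 a fixed €30.00 at rate r clears €977.55 in 45 more payments. Total: 177 + 45 = 222 months.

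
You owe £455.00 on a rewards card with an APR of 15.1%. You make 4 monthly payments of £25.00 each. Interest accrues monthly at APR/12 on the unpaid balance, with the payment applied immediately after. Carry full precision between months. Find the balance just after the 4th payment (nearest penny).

£376.43

Monthly rate r = 15.1%/12 = 1.25833% = 0.0125833.
Each month: B ← B·(1+r) − £25.00.
Month 1: interest £5.73; balance after payment £435.73.
Month 2: interest £5.48; balance after payment £416.21.
Month 3: interest £5.24; balance after payment £396.45.
Month 4: interest £4.99; balance after payment £376.43.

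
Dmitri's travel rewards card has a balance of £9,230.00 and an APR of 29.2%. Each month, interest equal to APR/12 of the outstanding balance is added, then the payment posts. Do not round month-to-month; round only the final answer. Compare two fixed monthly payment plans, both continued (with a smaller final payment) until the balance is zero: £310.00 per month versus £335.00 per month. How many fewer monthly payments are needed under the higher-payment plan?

Monthly rate r = 29.2%/12 = 2.43333% = 0.0243333.
At £310.00/mo: n = ⌈−ln(1 − rB₀/P)/ln(1+r)⌉ = 54 payments (last £193.79); total interest = total paid − £9,230.00 = £7,393.79.
At £335.00/mo: 47 payments (last £57.12); total interest £6,237.12.
Payments saved = 54 − 47 = 7.

7 fewer payments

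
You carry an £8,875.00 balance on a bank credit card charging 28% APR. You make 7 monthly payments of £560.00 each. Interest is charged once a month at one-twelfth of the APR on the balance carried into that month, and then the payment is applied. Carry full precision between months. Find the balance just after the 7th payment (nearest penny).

Monthly rate r = 28%/12 = 2.33333% = 0.0233333.
Each month: B ← B·(1+r) − £560.00.
Month 1: interest £207.08; balance after payment £8,522.08.
Month 2: interest £198.85; balance after payment £8,160.93.
Month 3: interest £190.42; balance after payment £7,791.35.
Month 4: interest £181.80; balance after payment £7,413.15.
Month 5: interest £172.97; balance after payment £7,026.13.
Month 6: interest £163.94; balance after payment £6,630.07.
Month 7: interest £154.70; balance after payment £6,224.77.

£6,224.77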